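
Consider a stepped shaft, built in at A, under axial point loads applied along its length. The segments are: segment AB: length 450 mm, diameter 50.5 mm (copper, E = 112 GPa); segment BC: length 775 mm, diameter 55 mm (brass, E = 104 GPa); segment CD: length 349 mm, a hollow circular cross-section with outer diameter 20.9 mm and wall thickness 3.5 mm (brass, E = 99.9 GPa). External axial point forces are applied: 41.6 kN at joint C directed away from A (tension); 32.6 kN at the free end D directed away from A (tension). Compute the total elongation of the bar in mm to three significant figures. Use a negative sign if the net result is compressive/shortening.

0.977 mm

Internal axial forces (sectioning from the free end, tension +): N_CD = 32.6 kN, N_BC = 74.2 kN, N_AB = 74.2 kN.
A_AB = 2003 mm².
A_BC = 2376 mm².
A_CD = 191.3 mm².
δ_AB = 74200·450/(2003·112000) = 0.1488 mm
δ_BC = 74200·775/(2376·104000) = 0.2327 mm
δ_CD = 32600·349/(191.3·99900) = 0.5953 mm
δ = Σδ_i = 0.9768 mm.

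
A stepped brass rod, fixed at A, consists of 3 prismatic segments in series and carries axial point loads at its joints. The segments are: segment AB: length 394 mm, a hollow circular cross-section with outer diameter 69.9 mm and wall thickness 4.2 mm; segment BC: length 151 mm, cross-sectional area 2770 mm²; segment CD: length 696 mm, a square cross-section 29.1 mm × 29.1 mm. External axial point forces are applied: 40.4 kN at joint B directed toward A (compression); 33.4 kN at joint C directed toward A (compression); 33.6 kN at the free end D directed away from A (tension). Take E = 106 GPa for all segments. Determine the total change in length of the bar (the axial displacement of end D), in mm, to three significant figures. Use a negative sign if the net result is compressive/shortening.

Internal axial forces (sectioning from the free end, tension +): N_CD = 33.6 kN, N_BC = 0.2 kN, N_AB = -40.2 kN.
A_AB = 866.9 mm².
A_CD = 846.8 mm².
δ_AB = -40200·394/(866.9·106000) = -0.1724 mm
δ_BC = 200·151/(2770·106000) = 0.0001029 mm
δ_CD = 33600·696/(846.8·106000) = 0.2605 mm
δ = Σδ_i = 0.08827 mm.

0.0883 mm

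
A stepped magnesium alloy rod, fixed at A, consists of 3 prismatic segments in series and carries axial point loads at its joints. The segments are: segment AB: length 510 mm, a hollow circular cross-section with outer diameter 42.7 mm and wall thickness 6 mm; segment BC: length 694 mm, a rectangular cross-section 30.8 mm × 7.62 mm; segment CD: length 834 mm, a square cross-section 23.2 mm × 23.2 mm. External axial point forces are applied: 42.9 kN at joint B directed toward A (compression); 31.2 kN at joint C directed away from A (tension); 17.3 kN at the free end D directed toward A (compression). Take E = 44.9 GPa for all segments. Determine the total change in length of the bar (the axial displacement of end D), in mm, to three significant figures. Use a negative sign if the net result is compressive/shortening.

Internal axial forces (sectioning from the free end, tension +): N_CD = -17.3 kN, N_BC = 13.9 kN, N_AB = -29 kN.
A_AB = 691.8 mm².
A_BC = 234.7 mm².
A_CD = 538.2 mm².
δ_AB = -29000·510/(691.8·44900) = -0.4762 mm
δ_BC = 13900·694/(234.7·44900) = 0.9154 mm
δ_CD = -17300·834/(538.2·44900) = -0.597 mm
δ = Σδ_i = -0.1578 mm.

-0.158 mm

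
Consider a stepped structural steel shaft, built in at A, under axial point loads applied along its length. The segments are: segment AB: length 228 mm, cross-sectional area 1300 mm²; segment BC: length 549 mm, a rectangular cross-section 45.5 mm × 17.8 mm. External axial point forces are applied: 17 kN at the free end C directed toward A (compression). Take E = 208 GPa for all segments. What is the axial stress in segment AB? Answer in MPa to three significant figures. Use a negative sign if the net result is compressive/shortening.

Internal axial forces (sectioning from the free end, tension +): N_BC = -17 kN, N_AB = -17 kN.
σ_AB = N_AB/A_AB = -17000/1300 = -13.08 MPa.

-13.1 MPa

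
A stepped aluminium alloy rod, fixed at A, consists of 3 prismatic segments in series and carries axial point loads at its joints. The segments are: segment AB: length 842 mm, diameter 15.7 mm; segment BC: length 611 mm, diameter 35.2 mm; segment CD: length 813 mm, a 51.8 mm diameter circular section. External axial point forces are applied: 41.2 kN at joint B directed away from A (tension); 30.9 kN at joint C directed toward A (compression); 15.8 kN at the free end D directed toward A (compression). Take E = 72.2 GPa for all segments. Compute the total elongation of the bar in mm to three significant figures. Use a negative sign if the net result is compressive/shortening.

-0.822 mm

Internal axial forces (sectioning from the free end, tension +): N_CD = -15.8 kN, N_BC = -46.7 kN, N_AB = -5.5 kN.
A_AB = 193.6 mm².
A_BC = 973.1 mm².
A_CD = 2107 mm².
δ_AB = -5500·842/(193.6·72200) = -0.3313 mm
δ_BC = -46700·611/(973.1·72200) = -0.4061 mm
δ_CD = -15800·813/(2107·72200) = -0.08442 mm
δ = Σδ_i = -0.8219 mm.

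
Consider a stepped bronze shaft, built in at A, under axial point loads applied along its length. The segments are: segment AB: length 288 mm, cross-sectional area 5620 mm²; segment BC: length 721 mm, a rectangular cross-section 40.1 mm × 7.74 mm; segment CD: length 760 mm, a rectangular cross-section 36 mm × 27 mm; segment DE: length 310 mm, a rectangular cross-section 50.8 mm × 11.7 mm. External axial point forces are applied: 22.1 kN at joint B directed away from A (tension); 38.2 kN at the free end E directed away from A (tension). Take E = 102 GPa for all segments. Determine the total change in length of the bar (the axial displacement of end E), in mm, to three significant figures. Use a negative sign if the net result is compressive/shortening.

Internal axial forces (sectioning from the free end, tension +): N_DE = 38.2 kN, N_CD = 38.2 kN, N_BC = 38.2 kN, N_AB = 60.3 kN.
A_BC = 310.4 mm².
A_CD = 972 mm².
A_DE = 594.4 mm².
δ_AB = 60300·288/(5620·102000) = 0.0303 mm
δ_BC = 38200·721/(310.4·102000) = 0.87 mm
δ_CD = 38200·760/(972·102000) = 0.2928 mm
δ_DE = 38200·310/(594.4·102000) = 0.1953 mm
δ = Σδ_i = 1.388 mm.

1.39 mm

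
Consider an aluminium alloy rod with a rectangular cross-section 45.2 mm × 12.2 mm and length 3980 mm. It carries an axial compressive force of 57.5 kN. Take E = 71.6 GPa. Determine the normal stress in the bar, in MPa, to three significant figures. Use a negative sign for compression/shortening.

A = 551.4 mm².
σ = N/A = -57500/551.4 = -104.3 MPa.

-104 MPa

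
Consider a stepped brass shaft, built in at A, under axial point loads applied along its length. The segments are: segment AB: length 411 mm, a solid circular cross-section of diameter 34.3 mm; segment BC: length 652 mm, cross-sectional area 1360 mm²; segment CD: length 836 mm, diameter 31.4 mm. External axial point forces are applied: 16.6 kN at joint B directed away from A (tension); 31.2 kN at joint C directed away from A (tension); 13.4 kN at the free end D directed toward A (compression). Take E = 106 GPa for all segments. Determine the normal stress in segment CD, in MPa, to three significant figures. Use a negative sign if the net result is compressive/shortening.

-17.3 MPa

Internal axial forces (sectioning from the free end, tension +): N_CD = -13.4 kN, N_BC = 17.8 kN, N_AB = 34.4 kN.
A_CD = 774.4 mm².
σ_CD = N_CD/A_CD = -13400/774.4 = -17.3 MPa.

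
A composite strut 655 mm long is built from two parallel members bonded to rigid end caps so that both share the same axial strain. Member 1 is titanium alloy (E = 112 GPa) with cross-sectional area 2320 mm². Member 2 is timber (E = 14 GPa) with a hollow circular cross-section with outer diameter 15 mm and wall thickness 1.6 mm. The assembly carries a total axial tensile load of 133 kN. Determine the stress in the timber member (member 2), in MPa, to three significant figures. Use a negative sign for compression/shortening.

7.14 MPa

A_2 = 67.36 mm².
Equal strain + equilibrium ⇒ each member carries load in proportion to AE: A₁E₁ = 259800000 N, A₂E₂ = 943000 N, ΣAE = 260800000 N.
σ₂ = P·E₂/ΣAE = 133000·14000/260800000 = 7.14 MPa.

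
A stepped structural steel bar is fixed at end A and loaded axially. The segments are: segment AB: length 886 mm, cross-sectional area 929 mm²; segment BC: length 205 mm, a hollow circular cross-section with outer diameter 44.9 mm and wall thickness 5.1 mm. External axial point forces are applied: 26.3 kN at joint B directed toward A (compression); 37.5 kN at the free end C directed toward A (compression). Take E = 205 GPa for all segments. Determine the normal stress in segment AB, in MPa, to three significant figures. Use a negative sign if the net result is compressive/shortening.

-68.7 MPa

Internal axial forces (sectioning from the free end, tension +): N_BC = -37.5 kN, N_AB = -63.8 kN.
σ_AB = N_AB/A_AB = -63800/929 = -68.68 MPa.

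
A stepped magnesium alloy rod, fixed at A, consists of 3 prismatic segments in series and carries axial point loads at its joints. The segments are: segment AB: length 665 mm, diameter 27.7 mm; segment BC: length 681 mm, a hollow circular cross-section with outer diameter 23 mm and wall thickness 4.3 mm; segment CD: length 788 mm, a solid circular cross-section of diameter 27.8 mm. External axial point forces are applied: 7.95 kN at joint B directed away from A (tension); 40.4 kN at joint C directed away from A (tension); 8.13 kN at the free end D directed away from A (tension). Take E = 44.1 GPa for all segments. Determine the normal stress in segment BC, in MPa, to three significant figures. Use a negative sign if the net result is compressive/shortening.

192 MPa

Internal axial forces (sectioning from the free end, tension +): N_CD = 8.13 kN, N_BC = 48.53 kN, N_AB = 56.48 kN.
A_BC = 252.6 mm².
σ_BC = N_BC/A_BC = 48530/252.6 = 192.1 MPa.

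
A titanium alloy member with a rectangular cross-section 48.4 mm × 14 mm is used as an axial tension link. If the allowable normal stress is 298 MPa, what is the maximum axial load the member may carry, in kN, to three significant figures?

202 kN

A = 677.6 mm².
P_max = σ_allow · A = 298 · 677.6 = 201900 N = 201.9 kN.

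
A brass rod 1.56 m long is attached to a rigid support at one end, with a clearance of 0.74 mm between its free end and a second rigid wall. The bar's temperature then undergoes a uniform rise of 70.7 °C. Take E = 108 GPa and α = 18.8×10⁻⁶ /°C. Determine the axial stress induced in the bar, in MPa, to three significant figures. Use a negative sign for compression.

Free thermal expansion αLΔT = 18.8e-6 · 1560 · 70.7 = 2.073 mm.
The walls engage after the gap closes; constrained expansion = 2.073 − 0.74 = 1.333 mm.
The walls impose strain ε = −(1.333)/1560 = -8.5480e-04; σ = Eε = 108000 · -8.5480e-04 = -92.32 MPa.

-92.3 MPa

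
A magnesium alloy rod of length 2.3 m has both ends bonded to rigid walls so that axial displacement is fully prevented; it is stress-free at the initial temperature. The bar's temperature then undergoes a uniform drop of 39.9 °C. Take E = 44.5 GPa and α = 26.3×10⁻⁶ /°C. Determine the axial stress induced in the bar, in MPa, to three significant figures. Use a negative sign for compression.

Free thermal expansion αLΔT = 26.3e-6 · 2300 · -39.9 = -2.414 mm.
The walls impose strain ε = −(-2.414)/2300 = 1.0494e-03; σ = Eε = 44500 · 1.0494e-03 = 46.7 MPa.

46.7 MPa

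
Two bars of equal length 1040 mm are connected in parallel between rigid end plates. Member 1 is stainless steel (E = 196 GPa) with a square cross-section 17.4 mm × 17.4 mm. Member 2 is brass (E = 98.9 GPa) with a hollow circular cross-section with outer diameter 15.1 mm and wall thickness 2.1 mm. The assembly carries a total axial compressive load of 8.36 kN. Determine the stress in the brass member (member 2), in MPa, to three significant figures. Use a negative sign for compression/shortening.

-12.2 MPa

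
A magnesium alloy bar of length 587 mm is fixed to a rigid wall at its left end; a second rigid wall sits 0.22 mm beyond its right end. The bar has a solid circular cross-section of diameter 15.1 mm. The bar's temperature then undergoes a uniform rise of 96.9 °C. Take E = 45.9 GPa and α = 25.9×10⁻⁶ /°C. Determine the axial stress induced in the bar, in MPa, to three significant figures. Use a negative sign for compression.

-98.0 MPa

Free thermal expansion αLΔT = 25.9e-6 · 587 · 96.9 = 1.473 mm.
The walls engage after the gap closes; constrained expansion = 1.473 − 0.22 = 1.253 mm.
The walls impose strain ε = −(1.253)/587 = -2.1349e-03; σ = Eε = 45900 · -2.1349e-03 = -97.99 MPa.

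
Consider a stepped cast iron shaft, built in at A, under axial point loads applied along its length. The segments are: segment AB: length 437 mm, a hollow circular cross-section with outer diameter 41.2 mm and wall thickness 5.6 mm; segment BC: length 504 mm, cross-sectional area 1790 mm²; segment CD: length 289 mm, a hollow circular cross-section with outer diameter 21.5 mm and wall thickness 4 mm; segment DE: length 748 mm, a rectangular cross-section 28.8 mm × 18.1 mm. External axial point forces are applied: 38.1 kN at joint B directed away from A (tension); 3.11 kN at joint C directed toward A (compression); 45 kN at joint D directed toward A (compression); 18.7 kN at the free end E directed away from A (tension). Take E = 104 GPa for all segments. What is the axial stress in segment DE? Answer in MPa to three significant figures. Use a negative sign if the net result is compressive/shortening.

Internal axial forces (sectioning from the free end, tension +): N_DE = 18.7 kN, N_CD = -26.3 kN, N_BC = -29.41 kN, N_AB = 8.69 kN.
A_DE = 521.3 mm².
σ_DE = N_DE/A_DE = 18700/521.3 = 35.87 MPa.

35.9 MPa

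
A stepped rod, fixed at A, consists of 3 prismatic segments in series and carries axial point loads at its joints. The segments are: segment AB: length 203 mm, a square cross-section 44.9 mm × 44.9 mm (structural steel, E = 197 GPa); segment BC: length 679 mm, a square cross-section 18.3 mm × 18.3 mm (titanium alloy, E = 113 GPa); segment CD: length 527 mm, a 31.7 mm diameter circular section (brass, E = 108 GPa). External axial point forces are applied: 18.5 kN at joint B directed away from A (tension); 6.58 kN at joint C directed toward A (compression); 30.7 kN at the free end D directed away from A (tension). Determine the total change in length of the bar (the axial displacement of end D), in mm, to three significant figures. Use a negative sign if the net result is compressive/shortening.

0.644 mm

Internal axial forces (sectioning from the free end, tension +): N_CD = 30.7 kN, N_BC = 24.12 kN, N_AB = 42.62 kN.
A_AB = 2016 mm².
A_BC = 334.9 mm².
A_CD = 789.2 mm².
δ_AB = 42620·203/(2016·197000) = 0.02178 mm
δ_BC = 24120·679/(334.9·113000) = 0.4328 mm
δ_CD = 30700·527/(789.2·108000) = 0.1898 mm
δ = Σδ_i = 0.6444 mm.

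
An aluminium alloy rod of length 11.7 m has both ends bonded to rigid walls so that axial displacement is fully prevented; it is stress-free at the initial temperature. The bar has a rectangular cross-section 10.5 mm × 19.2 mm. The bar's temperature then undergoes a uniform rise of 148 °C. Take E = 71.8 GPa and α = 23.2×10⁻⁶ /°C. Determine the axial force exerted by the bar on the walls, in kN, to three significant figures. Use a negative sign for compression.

Free thermal expansion αLΔT = 23.2e-6 · 11700 · 148 = 40.17 mm.
The walls impose strain ε = −(40.17)/11700 = -3.4336e-03; σ = Eε = 71800 · -3.4336e-03 = -246.5 MPa.
Wall reaction R = σ·A = -246.5·201.6 = -49700 N = -49.7 kN.

-49.7 kN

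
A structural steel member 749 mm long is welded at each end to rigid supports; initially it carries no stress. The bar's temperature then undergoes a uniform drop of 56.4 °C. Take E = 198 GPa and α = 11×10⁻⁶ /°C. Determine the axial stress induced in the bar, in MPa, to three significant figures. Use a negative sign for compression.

Free thermal expansion αLΔT = 11e-6 · 749 · -56.4 = -0.4647 mm.
The walls impose strain ε = −(-0.4647)/749 = 6.2040e-04; σ = Eε = 198000 · 6.2040e-04 = 122.8 MPa.

123 MPa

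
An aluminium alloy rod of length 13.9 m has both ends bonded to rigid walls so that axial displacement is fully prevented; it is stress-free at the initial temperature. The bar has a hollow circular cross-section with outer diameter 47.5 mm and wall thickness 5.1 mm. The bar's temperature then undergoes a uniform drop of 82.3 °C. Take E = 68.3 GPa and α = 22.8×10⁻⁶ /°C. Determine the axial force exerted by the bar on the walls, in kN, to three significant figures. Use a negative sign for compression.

Free thermal expansion αLΔT = 22.8e-6 · 13900 · -82.3 = -26.08 mm.
The walls impose strain ε = −(-26.08)/13900 = 1.8764e-03; σ = Eε = 68300 · 1.8764e-03 = 128.2 MPa.
Wall reaction R = σ·A = 128.2·679.3 = 87060 N = 87.06 kN.

87.1 kN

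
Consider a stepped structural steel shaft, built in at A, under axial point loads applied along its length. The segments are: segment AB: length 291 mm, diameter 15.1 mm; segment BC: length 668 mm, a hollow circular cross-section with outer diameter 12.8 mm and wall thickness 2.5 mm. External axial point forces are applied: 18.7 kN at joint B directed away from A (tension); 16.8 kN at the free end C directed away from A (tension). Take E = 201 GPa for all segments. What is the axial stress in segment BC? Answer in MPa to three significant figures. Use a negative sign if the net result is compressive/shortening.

208 MPa

Internal axial forces (sectioning from the free end, tension +): N_BC = 16.8 kN, N_AB = 35.5 kN.
A_BC = 80.9 mm².
σ_BC = N_BC/A_BC = 16800/80.9 = 207.7 MPa.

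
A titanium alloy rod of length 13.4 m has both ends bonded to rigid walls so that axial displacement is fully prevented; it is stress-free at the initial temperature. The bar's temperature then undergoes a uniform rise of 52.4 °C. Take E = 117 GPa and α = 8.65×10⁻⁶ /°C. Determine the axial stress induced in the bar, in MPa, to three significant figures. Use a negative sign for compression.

Free thermal expansion αLΔT = 8.65e-6 · 13400 · 52.4 = 6.074 mm.
The walls impose strain ε = −(6.074)/13400 = -4.5326e-04; σ = Eε = 117000 · -4.5326e-04 = -53.03 MPa.

-53.0 MPa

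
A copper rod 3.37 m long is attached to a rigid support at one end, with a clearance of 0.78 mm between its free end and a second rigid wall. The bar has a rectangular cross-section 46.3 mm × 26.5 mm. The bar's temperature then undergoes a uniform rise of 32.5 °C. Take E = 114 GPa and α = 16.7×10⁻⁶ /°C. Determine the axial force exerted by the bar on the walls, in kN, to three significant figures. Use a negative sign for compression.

-43.5 kN

Free thermal expansion αLΔT = 16.7e-6 · 3370 · 32.5 = 1.829 mm.
The walls engage after the gap closes; constrained expansion = 1.829 − 0.78 = 1.049 mm.
The walls impose strain ε = −(1.049)/3370 = -3.1130e-04; σ = Eε = 114000 · -3.1130e-04 = -35.49 MPa.
Wall reaction R = σ·A = -35.49·1227 = -43540 N = -43.54 kN.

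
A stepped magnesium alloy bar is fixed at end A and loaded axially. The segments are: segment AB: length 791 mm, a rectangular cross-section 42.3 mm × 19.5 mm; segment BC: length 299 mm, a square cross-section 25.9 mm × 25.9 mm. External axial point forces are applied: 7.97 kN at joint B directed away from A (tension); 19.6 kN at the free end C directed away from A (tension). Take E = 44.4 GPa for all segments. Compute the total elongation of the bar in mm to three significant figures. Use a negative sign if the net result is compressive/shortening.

0.792 mm

Internal axial forces (sectioning from the free end, tension +): N_BC = 19.6 kN, N_AB = 27.57 kN.
A_AB = 824.8 mm².
A_BC = 670.8 mm².
δ_AB = 27570·791/(824.8·44400) = 0.5955 mm
δ_BC = 19600·299/(670.8·44400) = 0.1968 mm
δ = Σδ_i = 0.7922 mm.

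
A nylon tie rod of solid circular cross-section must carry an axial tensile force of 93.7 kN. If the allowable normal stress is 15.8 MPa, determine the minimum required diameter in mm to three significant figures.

86.9 mm

Required area A ≥ P/σ_allow = 93700/15.8 = 5930 mm².
For a solid circular section, d ≥ √(4A/π) = 86.9 mm.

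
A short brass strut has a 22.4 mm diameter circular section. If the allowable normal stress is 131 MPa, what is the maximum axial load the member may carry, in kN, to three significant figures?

A = 394.1 mm².
P_max = σ_allow · A = 131 · 394.1 = 51620 N = 51.62 kN.

51.6 kN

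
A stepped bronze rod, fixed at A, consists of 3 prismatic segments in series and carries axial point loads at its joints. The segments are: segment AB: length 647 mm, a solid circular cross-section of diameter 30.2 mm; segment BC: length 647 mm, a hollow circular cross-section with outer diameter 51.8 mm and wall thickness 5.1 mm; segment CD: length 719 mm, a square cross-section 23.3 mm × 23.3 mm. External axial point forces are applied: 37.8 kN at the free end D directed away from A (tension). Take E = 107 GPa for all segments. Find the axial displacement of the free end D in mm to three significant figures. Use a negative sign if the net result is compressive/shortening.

1.09 mm

Internal axial forces (sectioning from the free end, tension +): N_CD = 37.8 kN, N_BC = 37.8 kN, N_AB = 37.8 kN.
A_AB = 716.3 mm².
A_BC = 748.2 mm².
A_CD = 542.9 mm².
δ_AB = 37800·647/(716.3·107000) = 0.3191 mm
δ_BC = 37800·647/(748.2·107000) = 0.3055 mm
δ_CD = 37800·719/(542.9·107000) = 0.4679 mm
δ = Σδ_i = 1.092 mm.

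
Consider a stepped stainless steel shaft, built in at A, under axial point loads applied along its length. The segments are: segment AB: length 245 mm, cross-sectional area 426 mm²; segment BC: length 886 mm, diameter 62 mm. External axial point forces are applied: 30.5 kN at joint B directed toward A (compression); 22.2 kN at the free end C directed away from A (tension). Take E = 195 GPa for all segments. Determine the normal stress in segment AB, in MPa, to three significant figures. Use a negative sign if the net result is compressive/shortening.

Internal axial forces (sectioning from the free end, tension +): N_BC = 22.2 kN, N_AB = -8.3 kN.
σ_AB = N_AB/A_AB = -8300/426 = -19.48 MPa.

-19.5 MPa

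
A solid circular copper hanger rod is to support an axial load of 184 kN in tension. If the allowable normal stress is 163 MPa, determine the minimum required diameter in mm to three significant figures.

37.9 mm

Required area A ≥ P/σ_allow = 184000/163 = 1129 mm².
For a solid circular section, d ≥ √(4A/π) = 37.91 mm.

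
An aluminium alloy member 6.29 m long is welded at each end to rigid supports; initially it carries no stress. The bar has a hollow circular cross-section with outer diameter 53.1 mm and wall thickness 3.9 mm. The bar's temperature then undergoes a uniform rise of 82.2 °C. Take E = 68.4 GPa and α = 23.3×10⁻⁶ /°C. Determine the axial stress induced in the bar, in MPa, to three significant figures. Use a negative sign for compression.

-131 MPa

Free thermal expansion αLΔT = 23.3e-6 · 6290 · 82.2 = 12.05 mm.
The walls impose strain ε = −(12.05)/6290 = -1.9153e-03; σ = Eε = 68400 · -1.9153e-03 = -131 MPa.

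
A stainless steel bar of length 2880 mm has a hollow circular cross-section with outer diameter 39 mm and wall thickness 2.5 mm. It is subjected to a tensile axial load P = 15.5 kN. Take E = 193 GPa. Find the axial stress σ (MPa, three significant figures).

54.1 MPa

A = 286.7 mm².
σ = N/A = 15500/286.7 = 54.07 MPa.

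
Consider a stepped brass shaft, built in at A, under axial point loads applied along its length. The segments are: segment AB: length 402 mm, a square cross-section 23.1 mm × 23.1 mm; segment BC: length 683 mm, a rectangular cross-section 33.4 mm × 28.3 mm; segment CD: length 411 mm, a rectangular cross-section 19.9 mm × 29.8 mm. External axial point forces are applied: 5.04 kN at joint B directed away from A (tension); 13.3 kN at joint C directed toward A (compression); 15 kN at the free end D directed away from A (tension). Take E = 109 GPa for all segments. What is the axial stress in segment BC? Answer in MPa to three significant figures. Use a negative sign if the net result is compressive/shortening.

Internal axial forces (sectioning from the free end, tension +): N_CD = 15 kN, N_BC = 1.7 kN, N_AB = 6.74 kN.
A_BC = 945.2 mm².
σ_BC = N_BC/A_BC = 1700/945.2 = 1.799 MPa.

1.80 MPa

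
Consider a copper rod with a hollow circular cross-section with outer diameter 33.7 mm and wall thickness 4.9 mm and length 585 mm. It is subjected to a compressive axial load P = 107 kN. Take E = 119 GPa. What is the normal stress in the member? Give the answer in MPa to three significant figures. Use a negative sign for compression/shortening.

A = 443.3 mm².
σ = N/A = -107000/443.3 = -241.3 MPa.

-241 MPa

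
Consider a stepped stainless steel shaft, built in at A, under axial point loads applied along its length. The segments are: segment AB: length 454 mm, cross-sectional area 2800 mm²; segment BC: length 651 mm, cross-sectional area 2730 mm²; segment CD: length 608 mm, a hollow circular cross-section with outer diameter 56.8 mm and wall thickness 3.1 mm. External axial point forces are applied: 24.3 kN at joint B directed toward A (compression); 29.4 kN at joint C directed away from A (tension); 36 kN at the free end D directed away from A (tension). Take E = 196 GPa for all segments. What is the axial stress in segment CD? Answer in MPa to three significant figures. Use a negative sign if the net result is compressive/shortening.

68.8 MPa

Internal axial forces (sectioning from the free end, tension +): N_CD = 36 kN, N_BC = 65.4 kN, N_AB = 41.1 kN.
A_CD = 523 mm².
σ_CD = N_CD/A_CD = 36000/523 = 68.84 MPa.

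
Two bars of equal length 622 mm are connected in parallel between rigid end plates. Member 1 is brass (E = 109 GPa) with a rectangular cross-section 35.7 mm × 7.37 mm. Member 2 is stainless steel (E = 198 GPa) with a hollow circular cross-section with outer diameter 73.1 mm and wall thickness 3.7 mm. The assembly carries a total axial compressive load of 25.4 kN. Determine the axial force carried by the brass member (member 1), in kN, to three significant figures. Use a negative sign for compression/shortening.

-3.87 kN

A_1 = 263.1 mm².
A_2 = 806.7 mm².
Equal strain + equilibrium ⇒ each member carries load in proportion to AE: A₁E₁ = 28680000 N, A₂E₂ = 159700000 N, ΣAE = 188400000 N.
F₁ = P·A₁E₁/ΣAE = -25400·28680000/188400000 = -3866 N.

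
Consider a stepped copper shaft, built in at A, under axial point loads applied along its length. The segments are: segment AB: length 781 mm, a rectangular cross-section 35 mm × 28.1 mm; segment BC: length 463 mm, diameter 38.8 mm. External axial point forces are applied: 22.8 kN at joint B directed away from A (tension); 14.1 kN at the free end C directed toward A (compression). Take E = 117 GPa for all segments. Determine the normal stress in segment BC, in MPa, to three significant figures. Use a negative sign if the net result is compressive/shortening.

Internal axial forces (sectioning from the free end, tension +): N_BC = -14.1 kN, N_AB = 8.7 kN.
A_BC = 1182 mm².
σ_BC = N_BC/A_BC = -14100/1182 = -11.93 MPa.

-11.9 MPa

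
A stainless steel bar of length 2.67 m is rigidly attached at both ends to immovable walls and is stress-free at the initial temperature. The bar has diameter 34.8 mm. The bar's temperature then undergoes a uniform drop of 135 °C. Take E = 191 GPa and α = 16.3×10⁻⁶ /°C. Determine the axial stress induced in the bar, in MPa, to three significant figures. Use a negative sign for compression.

Free thermal expansion αLΔT = 16.3e-6 · 2670 · -135 = -5.875 mm.
The walls impose strain ε = −(-5.875)/2670 = 2.2005e-03; σ = Eε = 191000 · 2.2005e-03 = 420.3 MPa.

420 MPa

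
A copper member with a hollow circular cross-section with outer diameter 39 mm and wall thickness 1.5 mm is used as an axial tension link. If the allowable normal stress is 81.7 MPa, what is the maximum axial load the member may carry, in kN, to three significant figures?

14.4 kN

A = 176.7 mm².
P_max = σ_allow · A = 81.7 · 176.7 = 14440 N = 14.44 kN.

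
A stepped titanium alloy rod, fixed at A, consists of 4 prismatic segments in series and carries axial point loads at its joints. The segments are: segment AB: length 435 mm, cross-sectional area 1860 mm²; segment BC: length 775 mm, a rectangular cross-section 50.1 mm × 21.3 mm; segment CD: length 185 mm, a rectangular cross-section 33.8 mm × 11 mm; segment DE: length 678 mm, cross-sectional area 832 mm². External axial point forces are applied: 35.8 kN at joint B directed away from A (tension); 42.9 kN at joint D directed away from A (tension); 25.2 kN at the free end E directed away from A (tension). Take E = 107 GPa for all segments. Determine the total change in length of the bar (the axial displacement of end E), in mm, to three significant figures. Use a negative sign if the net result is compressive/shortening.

1.20 mm

Internal axial forces (sectioning from the free end, tension +): N_DE = 25.2 kN, N_CD = 68.1 kN, N_BC = 68.1 kN, N_AB = 103.9 kN.
A_BC = 1067 mm².
A_CD = 371.8 mm².
δ_AB = 103900·435/(1860·107000) = 0.2271 mm
δ_BC = 68100·775/(1067·107000) = 0.4622 mm
δ_CD = 68100·185/(371.8·107000) = 0.3167 mm
δ_DE = 25200·678/(832·107000) = 0.1919 mm
δ = Σδ_i = 1.198 mm.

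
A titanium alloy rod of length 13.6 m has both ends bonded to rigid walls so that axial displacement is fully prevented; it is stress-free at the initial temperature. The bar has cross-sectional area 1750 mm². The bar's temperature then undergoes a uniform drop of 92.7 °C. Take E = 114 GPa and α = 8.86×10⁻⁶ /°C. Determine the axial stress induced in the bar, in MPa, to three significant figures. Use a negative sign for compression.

93.6 MPa

Free thermal expansion αLΔT = 8.86e-6 · 13600 · -92.7 = -11.17 mm.
The walls impose strain ε = −(-11.17)/13600 = 8.2132e-04; σ = Eε = 114000 · 8.2132e-04 = 93.63 MPa.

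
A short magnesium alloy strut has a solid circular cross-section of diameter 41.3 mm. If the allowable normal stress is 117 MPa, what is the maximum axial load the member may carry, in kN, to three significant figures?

157 kN

A = 1340 mm².
P_max = σ_allow · A = 117 · 1340 = 156700 N = 156.7 kN.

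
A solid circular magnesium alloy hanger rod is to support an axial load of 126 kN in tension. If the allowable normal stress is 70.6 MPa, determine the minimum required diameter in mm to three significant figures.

Required area A ≥ P/σ_allow = 126000/70.6 = 1785 mm².
For a solid circular section, d ≥ √(4A/π) = 47.67 mm.

47.7 mm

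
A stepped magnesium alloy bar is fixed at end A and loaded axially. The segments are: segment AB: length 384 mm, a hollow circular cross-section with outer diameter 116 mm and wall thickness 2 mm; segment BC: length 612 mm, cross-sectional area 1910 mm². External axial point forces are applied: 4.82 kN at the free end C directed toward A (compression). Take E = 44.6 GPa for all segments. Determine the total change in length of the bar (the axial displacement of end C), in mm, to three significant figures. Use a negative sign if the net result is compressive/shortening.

-0.0926 mm

Internal axial forces (sectioning from the free end, tension +): N_BC = -4.82 kN, N_AB = -4.82 kN.
A_AB = 716.3 mm².
δ_AB = -4820·384/(716.3·44600) = -0.05794 mm
δ_BC = -4820·612/(1910·44600) = -0.03463 mm
δ = Σδ_i = -0.09257 mm.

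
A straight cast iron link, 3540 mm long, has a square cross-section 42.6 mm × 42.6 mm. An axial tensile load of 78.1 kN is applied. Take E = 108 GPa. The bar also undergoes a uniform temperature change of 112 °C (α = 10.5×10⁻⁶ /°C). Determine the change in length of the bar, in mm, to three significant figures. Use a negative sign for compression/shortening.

5.57 mm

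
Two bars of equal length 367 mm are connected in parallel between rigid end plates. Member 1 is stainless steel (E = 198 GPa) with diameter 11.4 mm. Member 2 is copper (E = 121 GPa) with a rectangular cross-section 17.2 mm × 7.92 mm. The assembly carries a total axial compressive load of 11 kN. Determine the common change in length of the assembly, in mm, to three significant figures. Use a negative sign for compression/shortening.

-0.110 mm

A_1 = 102.1 mm².
A_2 = 136.2 mm².
Equal strain + equilibrium ⇒ each member carries load in proportion to AE: A₁E₁ = 20210000 N, A₂E₂ = 16480000 N, ΣAE = 36690000 N.
δ = PL/ΣAE = -11000·367/36690000 = -0.11 mm.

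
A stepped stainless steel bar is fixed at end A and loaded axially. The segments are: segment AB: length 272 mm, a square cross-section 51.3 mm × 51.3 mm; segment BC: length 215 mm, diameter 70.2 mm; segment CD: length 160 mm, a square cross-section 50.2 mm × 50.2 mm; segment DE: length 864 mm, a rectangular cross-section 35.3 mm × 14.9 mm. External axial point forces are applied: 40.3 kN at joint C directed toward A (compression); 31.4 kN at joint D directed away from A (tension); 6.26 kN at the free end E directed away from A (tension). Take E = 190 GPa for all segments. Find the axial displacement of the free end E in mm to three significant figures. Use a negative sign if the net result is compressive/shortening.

0.0645 mm

Internal axial forces (sectioning from the free end, tension +): N_DE = 6.26 kN, N_CD = 37.66 kN, N_BC = -2.64 kN, N_AB = -2.64 kN.
A_AB = 2632 mm².
A_BC = 3870 mm².
A_CD = 2520 mm².
A_DE = 526 mm².
δ_AB = -2640·272/(2632·190000) = -0.001436 mm
δ_BC = -2640·215/(3870·190000) = -0.0007718 mm
δ_CD = 37660·160/(2520·190000) = 0.01258 mm
δ_DE = 6260·864/(526·190000) = 0.05412 mm
δ = Σδ_i = 0.0645 mm.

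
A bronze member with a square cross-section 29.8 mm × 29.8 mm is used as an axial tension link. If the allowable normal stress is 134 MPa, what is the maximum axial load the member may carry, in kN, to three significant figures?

119 kN

A = 888 mm².
P_max = σ_allow · A = 134 · 888 = 119000 N = 119 kN.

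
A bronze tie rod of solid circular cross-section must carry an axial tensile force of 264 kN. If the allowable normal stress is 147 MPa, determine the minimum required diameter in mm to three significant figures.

47.8 mm

Required area A ≥ P/σ_allow = 264000/147 = 1796 mm².
For a solid circular section, d ≥ √(4A/π) = 47.82 mm.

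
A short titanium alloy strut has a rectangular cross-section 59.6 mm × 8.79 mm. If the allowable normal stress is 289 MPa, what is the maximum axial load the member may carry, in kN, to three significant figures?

A = 523.9 mm².
P_max = σ_allow · A = 289 · 523.9 = 151400 N = 151.4 kN.

151 kN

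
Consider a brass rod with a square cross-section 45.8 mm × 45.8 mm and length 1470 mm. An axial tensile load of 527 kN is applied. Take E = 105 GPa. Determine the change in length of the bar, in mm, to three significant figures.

A = 2098 mm².
δ_mech = NL/(AE) = 527000·1470/(2098·105000) = 3.517 mm.

3.52 mm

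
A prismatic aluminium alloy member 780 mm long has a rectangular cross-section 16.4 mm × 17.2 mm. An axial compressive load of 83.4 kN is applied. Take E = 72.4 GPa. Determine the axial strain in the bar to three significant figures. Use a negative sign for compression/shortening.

A = 282.1 mm².
σ = N/A = -295.7 MPa; ε = σ/E = -295.7/72400 = -4.084e-03.

-0.00408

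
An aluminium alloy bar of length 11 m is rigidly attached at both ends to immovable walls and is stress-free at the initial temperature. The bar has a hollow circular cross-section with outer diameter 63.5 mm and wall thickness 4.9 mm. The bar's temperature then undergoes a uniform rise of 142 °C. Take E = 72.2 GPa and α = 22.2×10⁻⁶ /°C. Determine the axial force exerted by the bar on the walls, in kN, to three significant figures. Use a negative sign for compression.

Free thermal expansion αLΔT = 22.2e-6 · 11000 · 142 = 34.68 mm.
The walls impose strain ε = −(34.68)/11000 = -3.1524e-03; σ = Eε = 72200 · -3.1524e-03 = -227.6 MPa.
Wall reaction R = σ·A = -227.6·902.1 = -205300 N = -205.3 kN.

-205 kN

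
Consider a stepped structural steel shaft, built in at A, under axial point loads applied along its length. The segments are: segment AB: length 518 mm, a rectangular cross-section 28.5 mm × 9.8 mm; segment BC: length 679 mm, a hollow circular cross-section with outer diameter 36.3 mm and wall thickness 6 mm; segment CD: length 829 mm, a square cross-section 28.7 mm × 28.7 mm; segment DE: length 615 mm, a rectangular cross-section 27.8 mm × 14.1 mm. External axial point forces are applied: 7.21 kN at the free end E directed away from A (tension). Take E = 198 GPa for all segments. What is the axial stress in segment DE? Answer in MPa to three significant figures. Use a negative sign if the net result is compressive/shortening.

18.4 MPa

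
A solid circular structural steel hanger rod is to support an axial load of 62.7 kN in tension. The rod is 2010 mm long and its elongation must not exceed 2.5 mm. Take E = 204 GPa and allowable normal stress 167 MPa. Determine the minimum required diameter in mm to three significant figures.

21.9 mm

Required area A ≥ P/σ_allow = 62700/167 = 375.4 mm².
For a solid circular section, d ≥ √(4A/π) = 21.86 mm.
Elongation limit: A ≥ PL/(Eδ_allow) = 62700·2010/(204000·2.5) = 247.1 mm² ⇒ d ≥ 17.74 mm.
The stress limit governs.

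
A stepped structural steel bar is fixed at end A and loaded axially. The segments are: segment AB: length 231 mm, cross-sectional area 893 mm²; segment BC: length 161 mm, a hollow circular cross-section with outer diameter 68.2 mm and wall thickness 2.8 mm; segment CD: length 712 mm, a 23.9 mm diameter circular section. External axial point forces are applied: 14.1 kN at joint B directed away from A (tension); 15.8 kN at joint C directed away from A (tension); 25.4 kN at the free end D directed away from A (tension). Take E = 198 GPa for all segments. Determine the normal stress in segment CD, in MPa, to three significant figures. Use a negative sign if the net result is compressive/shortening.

56.6 MPa

Internal axial forces (sectioning from the free end, tension +): N_CD = 25.4 kN, N_BC = 41.2 kN, N_AB = 55.3 kN.
A_CD = 448.6 mm².
σ_CD = N_CD/A_CD = 25400/448.6 = 56.62 MPa.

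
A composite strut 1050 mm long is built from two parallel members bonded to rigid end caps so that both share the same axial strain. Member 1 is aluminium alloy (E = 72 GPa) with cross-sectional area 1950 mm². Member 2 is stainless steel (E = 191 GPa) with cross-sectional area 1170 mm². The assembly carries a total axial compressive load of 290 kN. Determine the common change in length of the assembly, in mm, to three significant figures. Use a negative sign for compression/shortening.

Equal strain + equilibrium ⇒ each member carries load in proportion to AE: A₁E₁ = 140400000 N, A₂E₂ = 223500000 N, ΣAE = 363900000 N.
δ = PL/ΣAE = -290000·1050/363900000 = -0.8368 mm.

-0.837 mm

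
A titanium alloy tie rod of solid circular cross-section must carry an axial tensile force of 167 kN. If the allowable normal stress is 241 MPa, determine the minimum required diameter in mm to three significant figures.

29.7 mm

Required area A ≥ P/σ_allow = 167000/241 = 692.9 mm².
For a solid circular section, d ≥ √(4A/π) = 29.7 mm.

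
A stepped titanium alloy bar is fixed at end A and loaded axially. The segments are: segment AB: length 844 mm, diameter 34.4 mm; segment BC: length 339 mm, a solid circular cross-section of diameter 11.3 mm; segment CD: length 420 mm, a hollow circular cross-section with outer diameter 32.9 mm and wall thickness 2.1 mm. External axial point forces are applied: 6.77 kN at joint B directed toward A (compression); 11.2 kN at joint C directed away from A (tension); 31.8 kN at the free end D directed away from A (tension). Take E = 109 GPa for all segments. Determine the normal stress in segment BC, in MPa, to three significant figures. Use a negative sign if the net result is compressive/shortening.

Internal axial forces (sectioning from the free end, tension +): N_CD = 31.8 kN, N_BC = 43 kN, N_AB = 36.23 kN.
A_BC = 100.3 mm².
σ_BC = N_BC/A_BC = 43000/100.3 = 428.8 MPa.

429 MPa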